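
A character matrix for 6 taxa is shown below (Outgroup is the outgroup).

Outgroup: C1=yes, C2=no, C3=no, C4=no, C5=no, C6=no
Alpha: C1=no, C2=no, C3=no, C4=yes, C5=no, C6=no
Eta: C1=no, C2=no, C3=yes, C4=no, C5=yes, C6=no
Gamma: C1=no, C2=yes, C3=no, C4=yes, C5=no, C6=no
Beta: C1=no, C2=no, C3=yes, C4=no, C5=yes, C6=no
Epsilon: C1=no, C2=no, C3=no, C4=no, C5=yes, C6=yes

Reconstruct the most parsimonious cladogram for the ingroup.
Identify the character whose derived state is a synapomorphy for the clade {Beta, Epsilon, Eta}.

C5

Character polarity is set by the outgroup: the derived state is whichever differs from the outgroup's state, so for C1 the derived state is 'no', and for the remaining characters it is 'yes'.
All ingroup taxa share the derived state 'no' for C1; it defines the ingroup but does not resolve relationships within it.
C2 (derived state 'yes') is unique to Gamma (autapomorphy; uninformative for grouping).
C3: derived state 'yes' in Beta and Eta only — synapomorphy for {Beta, Eta}.
Only Alpha and Gamma show the derived state 'yes' for C4, supporting them as a clade.
C5 (derived state 'yes') is shared by Beta, Epsilon, and Eta — a synapomorphy uniting that clade.
C6 (derived state 'yes') is unique to Epsilon (autapomorphy; uninformative for grouping).
Most parsimonious ingroup topology: ((Alpha,Gamma),((Eta,Beta),Epsilon)).
The clade {Beta, Epsilon, Eta} is supported by C5: its derived state 'yes' occurs in exactly those taxa and in no other taxon (including the outgroup).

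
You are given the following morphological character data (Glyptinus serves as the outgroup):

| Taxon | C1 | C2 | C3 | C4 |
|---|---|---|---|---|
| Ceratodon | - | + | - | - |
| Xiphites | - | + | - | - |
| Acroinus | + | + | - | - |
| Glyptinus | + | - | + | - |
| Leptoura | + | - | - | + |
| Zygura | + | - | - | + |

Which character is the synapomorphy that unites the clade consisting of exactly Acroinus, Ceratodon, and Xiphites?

C2

Character polarity is set by the outgroup: the derived state is whichever differs from the outgroup's state, so for C1, C3 the derived state is '-', and for the remaining characters it is '+'.
Only Ceratodon and Xiphites show the derived state '-' for C1, supporting them as a clade.
Only Acroinus, Ceratodon, and Xiphites show the derived state '+' for C2, supporting them as a clade.
C3 (derived state '-') is shared by all ingroup taxa — unites the whole ingroup.
C4 (derived state '+') is shared by Leptoura and Zygura — a synapomorphy uniting that clade.
Most parsimonious ingroup topology: ((Acroinus,(Ceratodon,Xiphites)),(Leptoura,Zygura)).
The clade {Acroinus, Ceratodon, Xiphites} is supported by C2: its derived state '+' occurs in exactly those taxa and in no other taxon (including the outgroup).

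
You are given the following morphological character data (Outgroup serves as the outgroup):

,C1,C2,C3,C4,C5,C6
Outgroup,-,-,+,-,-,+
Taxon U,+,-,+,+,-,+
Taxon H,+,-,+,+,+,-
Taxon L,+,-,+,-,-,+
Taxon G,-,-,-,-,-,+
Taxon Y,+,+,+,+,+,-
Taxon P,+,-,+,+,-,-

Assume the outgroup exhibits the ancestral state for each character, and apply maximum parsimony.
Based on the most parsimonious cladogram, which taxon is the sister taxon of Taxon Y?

Character polarity is set by the outgroup: the derived state is whichever differs from the outgroup's state, so for C3, C6 the derived state is '-', and for the remaining characters it is '+'.
C1 (derived state '+') is shared by Taxon H, Taxon L, Taxon P, Taxon U, and Taxon Y — a synapomorphy uniting that clade.
C2 (derived state '+') is unique to Taxon Y (autapomorphy; uninformative for grouping).
C3: derived state '-' in Taxon G only — an autapomorphy, so it tells us nothing about relationships among taxa.
C4 (derived state '+') is shared by Taxon H, Taxon P, Taxon U, and Taxon Y — a synapomorphy uniting that clade.
Only Taxon H and Taxon Y show the derived state '+' for C5, supporting them as a clade.
Only Taxon H, Taxon P, and Taxon Y show the derived state '-' for C6, supporting them as a clade.
Most parsimonious ingroup topology: (((Taxon U,((Taxon H,Taxon Y),Taxon P)),Taxon L),Taxon G).
Taxon Y and Taxon H form a cherry on this tree, so they are sister taxa.

Taxon H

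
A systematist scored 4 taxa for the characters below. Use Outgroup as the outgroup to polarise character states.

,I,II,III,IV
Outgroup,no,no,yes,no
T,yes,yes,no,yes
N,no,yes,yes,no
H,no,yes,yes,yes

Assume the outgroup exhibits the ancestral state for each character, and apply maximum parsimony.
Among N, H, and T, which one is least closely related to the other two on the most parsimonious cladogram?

Character polarity is set by the outgroup: the derived state is whichever differs from the outgroup's state, so for III the derived state is 'no', and for the remaining characters it is 'yes'.
I (derived state 'yes') is unique to T (autapomorphy; uninformative for grouping).
All ingroup taxa share the derived state 'yes' for II; it defines the ingroup but does not resolve relationships within it.
III: derived state 'no' in T only — an autapomorphy, so it tells us nothing about relationships among taxa.
IV: derived state 'yes' in H and T only — synapomorphy for {H, T}.
Most parsimonious ingroup topology: ((T,H),N).
H and T share a more recent common ancestor with each other than either does with N, so N is the least closely related of the three.

N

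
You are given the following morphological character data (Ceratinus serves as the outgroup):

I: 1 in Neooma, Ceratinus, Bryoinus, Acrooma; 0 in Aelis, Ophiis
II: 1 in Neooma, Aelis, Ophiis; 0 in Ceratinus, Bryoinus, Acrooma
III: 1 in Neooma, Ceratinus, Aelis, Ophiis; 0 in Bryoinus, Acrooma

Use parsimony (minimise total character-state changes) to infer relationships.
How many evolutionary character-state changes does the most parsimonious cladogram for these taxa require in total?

Character polarity is set by the outgroup: the derived state is whichever differs from the outgroup's state, so for I, III the derived state is '0', and for the remaining characters it is '1'.
I: derived state '0' in Aelis and Ophiis only — synapomorphy for {Aelis, Ophiis}.
Only Aelis, Neooma, and Ophiis show the derived state '1' for II, supporting them as a clade.
III (derived state '0') is shared by Acrooma and Bryoinus — a synapomorphy uniting that clade.
Most parsimonious ingroup topology: ((Bryoinus,Acrooma),((Aelis,Ophiis),Neooma)).
Changes per character on this tree: I: 1; II: 1; III: 1.
Total = 3.

3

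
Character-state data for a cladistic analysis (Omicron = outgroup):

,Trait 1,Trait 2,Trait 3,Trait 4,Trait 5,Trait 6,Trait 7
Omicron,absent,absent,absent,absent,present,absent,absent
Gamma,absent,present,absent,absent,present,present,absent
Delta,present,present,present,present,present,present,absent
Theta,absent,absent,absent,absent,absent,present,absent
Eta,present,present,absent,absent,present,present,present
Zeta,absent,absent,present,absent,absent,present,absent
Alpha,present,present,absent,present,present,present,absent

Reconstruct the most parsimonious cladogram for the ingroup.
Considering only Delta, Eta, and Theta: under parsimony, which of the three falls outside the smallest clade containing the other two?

Theta

Character polarity is set by the outgroup: the derived state is whichever differs from the outgroup's state, so for Trait 5 the derived state is 'absent', and for the remaining characters it is 'present'.
Trait 1 (derived state 'present') is shared by Alpha, Delta, and Eta — a synapomorphy uniting that clade.
Trait 2 (derived state 'present') is shared by Alpha, Delta, Eta, and Gamma — a synapomorphy uniting that clade.
Trait 3 groups Delta and Zeta, which is incompatible with the clades supported by the remaining characters; treating it as convergent (homoplasy) costs fewer steps than any alternative tree.
Only Alpha and Delta show the derived state 'present' for Trait 4, supporting them as a clade.
Trait 5: derived state 'absent' in Theta and Zeta only — synapomorphy for {Theta, Zeta}.
Trait 6 (derived state 'present') is shared by all ingroup taxa — unites the whole ingroup.
Trait 7 (derived state 'present') is unique to Eta (autapomorphy; uninformative for grouping).
Most parsimonious ingroup topology: ((Gamma,((Delta,Alpha),Eta)),(Theta,Zeta)).
Eta and Delta share a more recent common ancestor with each other than either does with Theta, so Theta is the least closely related of the three.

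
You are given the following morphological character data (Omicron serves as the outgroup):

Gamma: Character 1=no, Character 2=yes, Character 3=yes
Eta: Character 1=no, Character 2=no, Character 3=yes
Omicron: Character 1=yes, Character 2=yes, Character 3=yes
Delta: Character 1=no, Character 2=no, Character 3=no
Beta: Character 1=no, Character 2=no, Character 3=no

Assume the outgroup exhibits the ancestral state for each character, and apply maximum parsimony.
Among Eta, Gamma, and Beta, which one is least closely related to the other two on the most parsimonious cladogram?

Gamma

The outgroup has state 'yes' for every character, so 'no' is the derived state throughout.
Character 1 (derived state 'no') is shared by all ingroup taxa — unites the whole ingroup.
Character 2: derived state 'no' in Beta, Delta, and Eta only — synapomorphy for {Beta, Delta, Eta}.
Character 3 (derived state 'no') is shared by Beta and Delta — a synapomorphy uniting that clade.
Most parsimonious ingroup topology: ((Eta,(Beta,Delta)),Gamma).
Eta and Beta share a more recent common ancestor with each other than either does with Gamma, so Gamma is the least closely related of the three.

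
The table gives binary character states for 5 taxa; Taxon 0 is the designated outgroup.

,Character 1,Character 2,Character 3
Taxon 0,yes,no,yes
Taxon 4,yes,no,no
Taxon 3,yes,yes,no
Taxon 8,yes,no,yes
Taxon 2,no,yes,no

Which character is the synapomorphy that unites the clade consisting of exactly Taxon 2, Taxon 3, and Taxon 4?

Character 3

Character polarity is set by the outgroup: the derived state is whichever differs from the outgroup's state, so for Character 1, Character 3 the derived state is 'no', and for the remaining characters it is 'yes'.
Character 1: derived state 'no' in Taxon 2 only — an autapomorphy, so it tells us nothing about relationships among taxa.
Character 2: derived state 'yes' in Taxon 2 and Taxon 3 only — synapomorphy for {Taxon 2, Taxon 3}.
Character 3 (derived state 'no') is shared by Taxon 2, Taxon 3, and Taxon 4 — a synapomorphy uniting that clade.
Most parsimonious ingroup topology: ((Taxon 4,(Taxon 3,Taxon 2)),Taxon 8).
The clade {Taxon 2, Taxon 3, Taxon 4} is supported by Character 3: its derived state 'no' occurs in exactly those taxa and in no other taxon (including the outgroup).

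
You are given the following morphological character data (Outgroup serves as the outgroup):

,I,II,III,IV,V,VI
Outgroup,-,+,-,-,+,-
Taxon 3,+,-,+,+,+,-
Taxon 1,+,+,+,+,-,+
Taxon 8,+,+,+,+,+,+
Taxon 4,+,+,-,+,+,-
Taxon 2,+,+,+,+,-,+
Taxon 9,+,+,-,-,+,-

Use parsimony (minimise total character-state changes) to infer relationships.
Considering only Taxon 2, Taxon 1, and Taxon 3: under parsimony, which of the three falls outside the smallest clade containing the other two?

Taxon 3

Character polarity is set by the outgroup: the derived state is whichever differs from the outgroup's state, so for II, V the derived state is '-', and for the remaining characters it is '+'.
All ingroup taxa share the derived state '+' for I; it defines the ingroup but does not resolve relationships within it.
II: derived state '-' in Taxon 3 only — an autapomorphy, so it tells us nothing about relationships among taxa.
III: derived state '+' in Taxon 1, Taxon 2, Taxon 3, and Taxon 8 only — synapomorphy for {Taxon 1, Taxon 2, Taxon 3, Taxon 8}.
IV (derived state '+') is shared by Taxon 1, Taxon 2, Taxon 3, Taxon 4, and Taxon 8 — a synapomorphy uniting that clade.
Only Taxon 1 and Taxon 2 show the derived state '-' for V, supporting them as a clade.
Only Taxon 1, Taxon 2, and Taxon 8 show the derived state '+' for VI, supporting them as a clade.
Most parsimonious ingroup topology: (((Taxon 3,((Taxon 1,Taxon 2),Taxon 8)),Taxon 4),Taxon 9).
Taxon 2 and Taxon 1 share a more recent common ancestor with each other than either does with Taxon 3, so Taxon 3 is the least closely related of the three.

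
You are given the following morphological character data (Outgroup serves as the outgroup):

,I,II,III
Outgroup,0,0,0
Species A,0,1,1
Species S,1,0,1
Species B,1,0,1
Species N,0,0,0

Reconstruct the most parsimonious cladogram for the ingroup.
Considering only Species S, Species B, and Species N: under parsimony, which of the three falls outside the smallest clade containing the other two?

The outgroup has state '0' for every character, so '1' is the derived state throughout.
I: derived state '1' in Species B and Species S only — synapomorphy for {Species B, Species S}.
II (derived state '1') is unique to Species A (autapomorphy; uninformative for grouping).
III (derived state '1') is shared by Species A, Species B, and Species S — a synapomorphy uniting that clade.
Most parsimonious ingroup topology: ((Species A,(Species S,Species B)),Species N).
Species S and Species B share a more recent common ancestor with each other than either does with Species N, so Species N is the least closely related of the three.

Species N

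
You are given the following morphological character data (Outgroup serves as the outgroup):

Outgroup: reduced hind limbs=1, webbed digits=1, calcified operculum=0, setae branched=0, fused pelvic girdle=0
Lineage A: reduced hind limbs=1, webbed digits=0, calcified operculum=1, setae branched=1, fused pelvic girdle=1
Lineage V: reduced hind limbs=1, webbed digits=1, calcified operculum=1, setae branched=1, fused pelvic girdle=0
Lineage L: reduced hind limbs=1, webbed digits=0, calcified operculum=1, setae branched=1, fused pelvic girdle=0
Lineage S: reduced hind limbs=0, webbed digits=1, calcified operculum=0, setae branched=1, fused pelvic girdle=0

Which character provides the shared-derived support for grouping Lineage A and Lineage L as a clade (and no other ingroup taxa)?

Character polarity is set by the outgroup: the derived state is whichever differs from the outgroup's state, so for reduced hind limbs, webbed digits the derived state is '0', and for the remaining characters it is '1'.
reduced hind limbs (derived state '0') is unique to Lineage S (autapomorphy; uninformative for grouping).
webbed digits (derived state '0') is shared by Lineage A and Lineage L — a synapomorphy uniting that clade.
calcified operculum (derived state '1') is shared by Lineage A, Lineage L, and Lineage V — a synapomorphy uniting that clade.
setae branched (derived state '1') is shared by all ingroup taxa — unites the whole ingroup.
fused pelvic girdle: derived state '1' in Lineage A only — an autapomorphy, so it tells us nothing about relationships among taxa.
Most parsimonious ingroup topology: (((Lineage A,Lineage L),Lineage V),Lineage S).
The clade {Lineage A, Lineage L} is supported by webbed digits: its derived state '0' occurs in exactly those taxa and in no other taxon (including the outgroup).

webbed digits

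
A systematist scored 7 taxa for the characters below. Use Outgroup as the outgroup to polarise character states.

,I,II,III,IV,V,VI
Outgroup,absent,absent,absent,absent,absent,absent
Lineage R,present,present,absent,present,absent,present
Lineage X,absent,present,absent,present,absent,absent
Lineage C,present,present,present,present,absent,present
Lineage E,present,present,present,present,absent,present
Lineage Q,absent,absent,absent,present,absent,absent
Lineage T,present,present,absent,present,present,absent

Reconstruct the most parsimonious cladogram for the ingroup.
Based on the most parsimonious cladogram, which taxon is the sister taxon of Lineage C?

The outgroup has state 'absent' for every character, so 'present' is the derived state throughout.
Only Lineage C, Lineage E, Lineage R, and Lineage T show the derived state 'present' for I, supporting them as a clade.
II (derived state 'present') is shared by Lineage C, Lineage E, Lineage R, Lineage T, and Lineage X — a synapomorphy uniting that clade.
III (derived state 'present') is shared by Lineage C and Lineage E — a synapomorphy uniting that clade.
IV (derived state 'present') is shared by all ingroup taxa — unites the whole ingroup.
V (derived state 'present') is unique to Lineage T (autapomorphy; uninformative for grouping).
VI (derived state 'present') is shared by Lineage C, Lineage E, and Lineage R — a synapomorphy uniting that clade.
Most parsimonious ingroup topology: ((((Lineage R,(Lineage C,Lineage E)),Lineage T),Lineage X),Lineage Q).
Lineage C and Lineage E form a cherry on this tree, so they are sister taxa.

Lineage E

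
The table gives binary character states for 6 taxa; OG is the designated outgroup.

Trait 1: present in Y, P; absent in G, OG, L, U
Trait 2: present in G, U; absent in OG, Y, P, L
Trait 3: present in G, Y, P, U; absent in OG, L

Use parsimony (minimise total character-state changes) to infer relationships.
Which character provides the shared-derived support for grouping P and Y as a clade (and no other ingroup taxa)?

Trait 1

The outgroup has state 'absent' for every character, so 'present' is the derived state throughout.
Trait 1 (derived state 'present') is shared by P and Y — a synapomorphy uniting that clade.
Trait 2: derived state 'present' in G and U only — synapomorphy for {G, U}.
Only G, P, U, and Y show the derived state 'present' for Trait 3, supporting them as a clade.
Most parsimonious ingroup topology: (((G,U),(P,Y)),L).
The clade {P, Y} is supported by Trait 1: its derived state 'present' occurs in exactly those taxa and in no other taxon (including the outgroup).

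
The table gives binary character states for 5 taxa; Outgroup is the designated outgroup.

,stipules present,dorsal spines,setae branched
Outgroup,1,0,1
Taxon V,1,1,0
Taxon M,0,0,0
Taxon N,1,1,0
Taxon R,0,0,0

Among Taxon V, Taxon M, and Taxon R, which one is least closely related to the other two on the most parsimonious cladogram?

Character polarity is set by the outgroup: the derived state is whichever differs from the outgroup's state, so for stipules present, setae branched the derived state is '0', and for the remaining characters it is '1'.
stipules present (derived state '0') is shared by Taxon M and Taxon R — a synapomorphy uniting that clade.
dorsal spines: derived state '1' in Taxon N and Taxon V only — synapomorphy for {Taxon N, Taxon V}.
All ingroup taxa share the derived state '0' for setae branched; it defines the ingroup but does not resolve relationships within it.
Most parsimonious ingroup topology: ((Taxon V,Taxon N),(Taxon M,Taxon R)).
Taxon M and Taxon R share a more recent common ancestor with each other than either does with Taxon V, so Taxon V is the least closely related of the three.

Taxon V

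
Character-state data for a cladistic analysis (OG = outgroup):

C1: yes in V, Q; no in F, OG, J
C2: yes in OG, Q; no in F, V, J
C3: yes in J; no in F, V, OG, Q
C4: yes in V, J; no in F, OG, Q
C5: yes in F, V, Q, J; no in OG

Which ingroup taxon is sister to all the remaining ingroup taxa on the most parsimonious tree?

Character polarity is set by the outgroup: the derived state is whichever differs from the outgroup's state, so for C2 the derived state is 'no', and for the remaining characters it is 'yes'.
C1 (state 'yes') occurs in Q and V but conflicts with the nesting implied by the other characters — most parsimoniously interpreted as homoplasy.
C2 (derived state 'no') is shared by F, J, and V — a synapomorphy uniting that clade.
C3 (derived state 'yes') is unique to J (autapomorphy; uninformative for grouping).
C4 (derived state 'yes') is shared by J and V — a synapomorphy uniting that clade.
All ingroup taxa share the derived state 'yes' for C5; it defines the ingroup but does not resolve relationships within it.
Most parsimonious ingroup topology: (((V,J),F),Q).
Q is sister to the clade containing all other ingroup taxa, so it is the earliest-diverging (most basal) ingroup lineage.

Q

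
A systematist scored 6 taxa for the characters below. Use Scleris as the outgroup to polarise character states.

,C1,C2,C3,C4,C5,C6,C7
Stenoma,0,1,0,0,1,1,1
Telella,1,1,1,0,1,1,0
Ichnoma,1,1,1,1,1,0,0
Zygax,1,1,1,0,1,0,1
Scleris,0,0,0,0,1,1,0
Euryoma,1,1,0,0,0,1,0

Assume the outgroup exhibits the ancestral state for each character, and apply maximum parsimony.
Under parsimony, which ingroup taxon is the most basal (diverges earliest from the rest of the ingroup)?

Stenoma

Character polarity is set by the outgroup: the derived state is whichever differs from the outgroup's state, so for C5, C6 the derived state is '0', and for the remaining characters it is '1'.
Only Euryoma, Ichnoma, Telella, and Zygax show the derived state '1' for C1, supporting them as a clade.
C2 (derived state '1') is shared by all ingroup taxa — unites the whole ingroup.
Only Ichnoma, Telella, and Zygax show the derived state '1' for C3, supporting them as a clade.
C4 (derived state '1') is unique to Ichnoma (autapomorphy; uninformative for grouping).
C5: derived state '0' in Euryoma only — an autapomorphy, so it tells us nothing about relationships among taxa.
C6 (derived state '0') is shared by Ichnoma and Zygax — a synapomorphy uniting that clade.
C7 (state '1') occurs in Stenoma and Zygax but conflicts with the nesting implied by the other characters — most parsimoniously interpreted as homoplasy.
Most parsimonious ingroup topology: (Stenoma,((Telella,(Zygax,Ichnoma)),Euryoma)).
Stenoma is sister to the clade containing all other ingroup taxa, so it is the earliest-diverging (most basal) ingroup lineage.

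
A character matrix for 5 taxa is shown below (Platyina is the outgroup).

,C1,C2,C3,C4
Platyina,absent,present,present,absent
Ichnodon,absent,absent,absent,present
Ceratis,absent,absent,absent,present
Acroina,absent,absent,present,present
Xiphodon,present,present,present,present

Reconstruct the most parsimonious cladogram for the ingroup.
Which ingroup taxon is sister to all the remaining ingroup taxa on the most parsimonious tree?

Xiphodon

Character polarity is set by the outgroup: the derived state is whichever differs from the outgroup's state, so for C2, C3 the derived state is 'absent', and for the remaining characters it is 'present'.
C1: derived state 'present' in Xiphodon only — an autapomorphy, so it tells us nothing about relationships among taxa.
C2 (derived state 'absent') is shared by Acroina, Ceratis, and Ichnodon — a synapomorphy uniting that clade.
C3: derived state 'absent' in Ceratis and Ichnodon only — synapomorphy for {Ceratis, Ichnodon}.
All ingroup taxa share the derived state 'present' for C4; it defines the ingroup but does not resolve relationships within it.
Most parsimonious ingroup topology: (((Ichnodon,Ceratis),Acroina),Xiphodon).
Xiphodon is sister to the clade containing all other ingroup taxa, so it is the earliest-diverging (most basal) ingroup lineage.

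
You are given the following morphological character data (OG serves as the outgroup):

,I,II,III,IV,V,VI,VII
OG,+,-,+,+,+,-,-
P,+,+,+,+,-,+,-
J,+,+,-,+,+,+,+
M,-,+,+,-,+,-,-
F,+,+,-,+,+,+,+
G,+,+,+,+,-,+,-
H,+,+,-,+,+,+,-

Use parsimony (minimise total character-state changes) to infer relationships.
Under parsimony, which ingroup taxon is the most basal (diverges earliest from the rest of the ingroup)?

Character polarity is set by the outgroup: the derived state is whichever differs from the outgroup's state, so for I, III, IV, V the derived state is '-', and for the remaining characters it is '+'.
I (derived state '-') is unique to M (autapomorphy; uninformative for grouping).
All ingroup taxa share the derived state '+' for II; it defines the ingroup but does not resolve relationships within it.
Only F, H, and J show the derived state '-' for III, supporting them as a clade.
IV: derived state '-' in M only — an autapomorphy, so it tells us nothing about relationships among taxa.
Only G and P show the derived state '-' for V, supporting them as a clade.
VI: derived state '+' in F, G, H, J, and P only — synapomorphy for {F, G, H, J, P}.
VII: derived state '+' in F and J only — synapomorphy for {F, J}.
Most parsimonious ingroup topology: (((P,G),((J,F),H)),M).
M is sister to the clade containing all other ingroup taxa, so it is the earliest-diverging (most basal) ingroup lineage.

M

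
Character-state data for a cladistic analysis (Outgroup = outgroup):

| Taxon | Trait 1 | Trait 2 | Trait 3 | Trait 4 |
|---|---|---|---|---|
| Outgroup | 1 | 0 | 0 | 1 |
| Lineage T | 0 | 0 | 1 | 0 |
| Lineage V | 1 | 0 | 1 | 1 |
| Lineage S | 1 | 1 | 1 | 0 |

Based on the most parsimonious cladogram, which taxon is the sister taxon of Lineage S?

Character polarity is set by the outgroup: the derived state is whichever differs from the outgroup's state, so for Trait 1, Trait 4 the derived state is '0', and for the remaining characters it is '1'.
Trait 1 (derived state '0') is unique to Lineage T (autapomorphy; uninformative for grouping).
Trait 2: derived state '1' in Lineage S only — an autapomorphy, so it tells us nothing about relationships among taxa.
All ingroup taxa share the derived state '1' for Trait 3; it defines the ingroup but does not resolve relationships within it.
Trait 4 (derived state '0') is shared by Lineage S and Lineage T — a synapomorphy uniting that clade.
Most parsimonious ingroup topology: ((Lineage T,Lineage S),Lineage V).
Lineage S and Lineage T form a cherry on this tree, so they are sister taxa.

Lineage T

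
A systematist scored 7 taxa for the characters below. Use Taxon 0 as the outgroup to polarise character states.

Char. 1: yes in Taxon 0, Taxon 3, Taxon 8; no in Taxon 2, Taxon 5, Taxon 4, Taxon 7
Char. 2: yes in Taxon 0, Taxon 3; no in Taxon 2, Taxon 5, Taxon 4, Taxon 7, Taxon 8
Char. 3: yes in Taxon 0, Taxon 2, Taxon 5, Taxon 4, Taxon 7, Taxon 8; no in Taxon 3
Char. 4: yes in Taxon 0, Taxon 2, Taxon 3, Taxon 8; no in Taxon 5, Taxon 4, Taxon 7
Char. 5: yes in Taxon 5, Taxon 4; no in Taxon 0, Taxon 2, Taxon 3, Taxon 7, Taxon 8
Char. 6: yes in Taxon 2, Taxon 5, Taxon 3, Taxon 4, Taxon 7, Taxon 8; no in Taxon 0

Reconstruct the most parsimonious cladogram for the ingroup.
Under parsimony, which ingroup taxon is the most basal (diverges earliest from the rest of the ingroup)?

Character polarity is set by the outgroup: the derived state is whichever differs from the outgroup's state, so for Char. 1, Char. 2, Char. 3, Char. 4 the derived state is 'no', and for the remaining characters it is 'yes'.
Char. 1: derived state 'no' in Taxon 2, Taxon 4, Taxon 5, and Taxon 7 only — synapomorphy for {Taxon 2, Taxon 4, Taxon 5, Taxon 7}.
Only Taxon 2, Taxon 4, Taxon 5, Taxon 7, and Taxon 8 show the derived state 'no' for Char. 2, supporting them as a clade.
Char. 3 (derived state 'no') is unique to Taxon 3 (autapomorphy; uninformative for grouping).
Char. 4 (derived state 'no') is shared by Taxon 4, Taxon 5, and Taxon 7 — a synapomorphy uniting that clade.
Char. 5: derived state 'yes' in Taxon 4 and Taxon 5 only — synapomorphy for {Taxon 4, Taxon 5}.
All ingroup taxa share the derived state 'yes' for Char. 6; it defines the ingroup but does not resolve relationships within it.
Most parsimonious ingroup topology: (((Taxon 2,((Taxon 5,Taxon 4),Taxon 7)),Taxon 8),Taxon 3).
Taxon 3 is sister to the clade containing all other ingroup taxa, so it is the earliest-diverging (most basal) ingroup lineage.

Taxon 3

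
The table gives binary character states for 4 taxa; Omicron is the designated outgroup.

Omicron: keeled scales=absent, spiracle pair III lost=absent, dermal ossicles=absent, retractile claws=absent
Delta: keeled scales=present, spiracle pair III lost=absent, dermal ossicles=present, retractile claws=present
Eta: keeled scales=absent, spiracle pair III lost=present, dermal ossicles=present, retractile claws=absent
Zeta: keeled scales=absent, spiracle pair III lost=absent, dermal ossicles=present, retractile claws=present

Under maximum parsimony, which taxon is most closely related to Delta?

Zeta

The outgroup has state 'absent' for every character, so 'present' is the derived state throughout.
keeled scales (derived state 'present') is unique to Delta (autapomorphy; uninformative for grouping).
spiracle pair III lost: derived state 'present' in Eta only — an autapomorphy, so it tells us nothing about relationships among taxa.
dermal ossicles (derived state 'present') is shared by all ingroup taxa — unites the whole ingroup.
Only Delta and Zeta show the derived state 'present' for retractile claws, supporting them as a clade.
Most parsimonious ingroup topology: ((Delta,Zeta),Eta).
Delta and Zeta form a cherry on this tree, so they are sister taxa.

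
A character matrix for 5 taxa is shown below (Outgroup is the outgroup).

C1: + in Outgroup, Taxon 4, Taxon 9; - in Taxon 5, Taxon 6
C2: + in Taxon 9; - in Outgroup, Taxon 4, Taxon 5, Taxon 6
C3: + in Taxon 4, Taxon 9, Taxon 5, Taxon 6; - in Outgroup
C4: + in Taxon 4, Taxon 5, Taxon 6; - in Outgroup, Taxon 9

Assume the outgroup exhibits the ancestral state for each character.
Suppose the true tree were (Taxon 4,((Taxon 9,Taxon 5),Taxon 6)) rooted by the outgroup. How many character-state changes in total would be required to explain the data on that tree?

6

Map each character onto (Taxon 4,((Taxon 9,Taxon 5),Taxon 6)) (rooted by Outgroup) and count the minimum state changes it requires (Fitch parsimony):
C1: 2; C2: 1; C3: 1; C4: 2.
Total tree length = 6.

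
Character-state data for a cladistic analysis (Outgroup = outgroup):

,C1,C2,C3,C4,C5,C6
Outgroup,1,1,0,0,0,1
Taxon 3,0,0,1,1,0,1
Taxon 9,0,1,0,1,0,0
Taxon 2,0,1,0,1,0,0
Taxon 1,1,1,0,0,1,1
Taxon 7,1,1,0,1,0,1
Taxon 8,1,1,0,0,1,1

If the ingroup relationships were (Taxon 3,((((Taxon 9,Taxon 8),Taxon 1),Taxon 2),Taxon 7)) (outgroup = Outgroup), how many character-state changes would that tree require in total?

12

Map each character onto (Taxon 3,((((Taxon 9,Taxon 8),Taxon 1),Taxon 2),Taxon 7)) (rooted by Outgroup) and count the minimum state changes it requires (Fitch parsimony):
C1: 3; C2: 1; C3: 1; C4: 3; C5: 2; C6: 2.
Total tree length = 12.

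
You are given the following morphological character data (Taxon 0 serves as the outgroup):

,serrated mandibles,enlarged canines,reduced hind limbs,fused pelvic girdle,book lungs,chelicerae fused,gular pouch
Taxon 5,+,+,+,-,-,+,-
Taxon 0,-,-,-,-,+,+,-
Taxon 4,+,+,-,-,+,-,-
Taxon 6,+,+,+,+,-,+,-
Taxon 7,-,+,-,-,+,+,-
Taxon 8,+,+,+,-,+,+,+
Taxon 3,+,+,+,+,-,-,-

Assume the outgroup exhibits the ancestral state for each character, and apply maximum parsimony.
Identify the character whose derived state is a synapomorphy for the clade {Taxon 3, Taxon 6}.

fused pelvic girdle

Character polarity is set by the outgroup: the derived state is whichever differs from the outgroup's state, so for book lungs, chelicerae fused the derived state is '-', and for the remaining characters it is '+'.
serrated mandibles (derived state '+') is shared by Taxon 3, Taxon 4, Taxon 5, Taxon 6, and Taxon 8 — a synapomorphy uniting that clade.
All ingroup taxa share the derived state '+' for enlarged canines; it defines the ingroup but does not resolve relationships within it.
reduced hind limbs (derived state '+') is shared by Taxon 3, Taxon 5, Taxon 6, and Taxon 8 — a synapomorphy uniting that clade.
Only Taxon 3 and Taxon 6 show the derived state '+' for fused pelvic girdle, supporting them as a clade.
Only Taxon 3, Taxon 5, and Taxon 6 show the derived state '-' for book lungs, supporting them as a clade.
chelicerae fused (state '-') occurs in Taxon 3 and Taxon 4 but conflicts with the nesting implied by the other characters — most parsimoniously interpreted as homoplasy.
gular pouch: derived state '+' in Taxon 8 only — an autapomorphy, so it tells us nothing about relationships among taxa.
Most parsimonious ingroup topology: ((Taxon 4,(((Taxon 6,Taxon 3),Taxon 5),Taxon 8)),Taxon 7).
The clade {Taxon 3, Taxon 6} is supported by fused pelvic girdle: its derived state '+' occurs in exactly those taxa and in no other taxon (including the outgroup).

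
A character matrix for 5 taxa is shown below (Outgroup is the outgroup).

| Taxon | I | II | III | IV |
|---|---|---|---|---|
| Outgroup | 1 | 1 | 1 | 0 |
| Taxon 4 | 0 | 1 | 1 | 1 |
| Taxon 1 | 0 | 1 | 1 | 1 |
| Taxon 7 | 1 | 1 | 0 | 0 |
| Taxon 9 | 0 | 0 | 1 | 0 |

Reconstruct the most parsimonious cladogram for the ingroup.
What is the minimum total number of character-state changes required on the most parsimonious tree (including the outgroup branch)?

Character polarity is set by the outgroup: the derived state is whichever differs from the outgroup's state, so for I, II, III the derived state is '0', and for the remaining characters it is '1'.
Only Taxon 1, Taxon 4, and Taxon 9 show the derived state '0' for I, supporting them as a clade.
II: derived state '0' in Taxon 9 only — an autapomorphy, so it tells us nothing about relationships among taxa.
III (derived state '0') is unique to Taxon 7 (autapomorphy; uninformative for grouping).
IV (derived state '1') is shared by Taxon 1 and Taxon 4 — a synapomorphy uniting that clade.
Most parsimonious ingroup topology: (((Taxon 4,Taxon 1),Taxon 9),Taxon 7).
Changes per character on this tree: I: 1; II: 1; III: 1; IV: 1.
Total = 4.

4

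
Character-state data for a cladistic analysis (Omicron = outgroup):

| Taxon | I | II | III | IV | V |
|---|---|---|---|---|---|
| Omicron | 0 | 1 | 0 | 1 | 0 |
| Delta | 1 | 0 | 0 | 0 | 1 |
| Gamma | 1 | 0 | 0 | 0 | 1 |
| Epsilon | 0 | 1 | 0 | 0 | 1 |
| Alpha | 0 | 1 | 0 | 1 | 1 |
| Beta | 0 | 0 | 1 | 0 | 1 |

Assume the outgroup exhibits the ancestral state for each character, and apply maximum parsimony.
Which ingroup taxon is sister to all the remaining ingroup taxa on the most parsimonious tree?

Character polarity is set by the outgroup: the derived state is whichever differs from the outgroup's state, so for II, IV the derived state is '0', and for the remaining characters it is '1'.
Only Delta and Gamma show the derived state '1' for I, supporting them as a clade.
Only Beta, Delta, and Gamma show the derived state '0' for II, supporting them as a clade.
III: derived state '1' in Beta only — an autapomorphy, so it tells us nothing about relationships among taxa.
IV: derived state '0' in Beta, Delta, Epsilon, and Gamma only — synapomorphy for {Beta, Delta, Epsilon, Gamma}.
All ingroup taxa share the derived state '1' for V; it defines the ingroup but does not resolve relationships within it.
Most parsimonious ingroup topology: ((((Delta,Gamma),Beta),Epsilon),Alpha).
Alpha is sister to the clade containing all other ingroup taxa, so it is the earliest-diverging (most basal) ingroup lineage.

Alpha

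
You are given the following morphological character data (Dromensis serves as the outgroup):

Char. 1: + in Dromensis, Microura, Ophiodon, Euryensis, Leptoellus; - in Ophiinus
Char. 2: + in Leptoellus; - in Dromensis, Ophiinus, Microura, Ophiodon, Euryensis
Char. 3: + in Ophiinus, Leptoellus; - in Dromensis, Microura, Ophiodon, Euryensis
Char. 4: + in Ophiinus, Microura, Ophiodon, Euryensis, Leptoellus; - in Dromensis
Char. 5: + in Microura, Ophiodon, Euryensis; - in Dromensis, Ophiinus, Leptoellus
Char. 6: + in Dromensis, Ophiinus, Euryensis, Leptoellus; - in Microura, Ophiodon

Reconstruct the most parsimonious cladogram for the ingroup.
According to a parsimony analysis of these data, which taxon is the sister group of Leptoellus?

Character polarity is set by the outgroup: the derived state is whichever differs from the outgroup's state, so for Char. 1, Char. 6 the derived state is '-', and for the remaining characters it is '+'.
Char. 1 (derived state '-') is unique to Ophiinus (autapomorphy; uninformative for grouping).
Char. 2: derived state '+' in Leptoellus only — an autapomorphy, so it tells us nothing about relationships among taxa.
Char. 3: derived state '+' in Leptoellus and Ophiinus only — synapomorphy for {Leptoellus, Ophiinus}.
Char. 4 (derived state '+') is shared by all ingroup taxa — unites the whole ingroup.
Char. 5 (derived state '+') is shared by Euryensis, Microura, and Ophiodon — a synapomorphy uniting that clade.
Only Microura and Ophiodon show the derived state '-' for Char. 6, supporting them as a clade.
Most parsimonious ingroup topology: ((Ophiinus,Leptoellus),((Microura,Ophiodon),Euryensis)).
Leptoellus and Ophiinus form a cherry on this tree, so they are sister taxa.

Ophiinus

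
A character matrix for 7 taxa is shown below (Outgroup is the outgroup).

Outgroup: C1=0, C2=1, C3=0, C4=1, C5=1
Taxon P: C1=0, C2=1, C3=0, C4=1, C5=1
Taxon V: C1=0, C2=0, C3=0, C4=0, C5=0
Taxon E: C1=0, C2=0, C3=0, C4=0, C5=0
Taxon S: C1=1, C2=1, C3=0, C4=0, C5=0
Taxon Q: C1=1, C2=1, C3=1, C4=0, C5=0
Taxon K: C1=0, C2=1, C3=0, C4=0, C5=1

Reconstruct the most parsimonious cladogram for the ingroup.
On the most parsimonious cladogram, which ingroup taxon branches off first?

Taxon P

Character polarity is set by the outgroup: the derived state is whichever differs from the outgroup's state, so for C2, C4, C5 the derived state is '0', and for the remaining characters it is '1'.
Only Taxon Q and Taxon S show the derived state '1' for C1, supporting them as a clade.
Only Taxon E and Taxon V show the derived state '0' for C2, supporting them as a clade.
C3: derived state '1' in Taxon Q only — an autapomorphy, so it tells us nothing about relationships among taxa.
C4 (derived state '0') is shared by Taxon E, Taxon K, Taxon Q, Taxon S, and Taxon V — a synapomorphy uniting that clade.
C5 (derived state '0') is shared by Taxon E, Taxon Q, Taxon S, and Taxon V — a synapomorphy uniting that clade.
Most parsimonious ingroup topology: (Taxon P,(((Taxon V,Taxon E),(Taxon S,Taxon Q)),Taxon K)).
Taxon P is sister to the clade containing all other ingroup taxa, so it is the earliest-diverging (most basal) ingroup lineage.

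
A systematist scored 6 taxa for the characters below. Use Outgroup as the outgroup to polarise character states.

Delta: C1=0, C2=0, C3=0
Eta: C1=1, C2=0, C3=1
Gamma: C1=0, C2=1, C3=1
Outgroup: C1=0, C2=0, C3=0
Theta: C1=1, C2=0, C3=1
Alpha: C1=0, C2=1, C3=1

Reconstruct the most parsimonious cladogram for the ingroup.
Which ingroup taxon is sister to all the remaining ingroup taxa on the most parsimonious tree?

Delta

The outgroup has state '0' for every character, so '1' is the derived state throughout.
C1: derived state '1' in Eta and Theta only — synapomorphy for {Eta, Theta}.
Only Alpha and Gamma show the derived state '1' for C2, supporting them as a clade.
Only Alpha, Eta, Gamma, and Theta show the derived state '1' for C3, supporting them as a clade.
Most parsimonious ingroup topology: (((Eta,Theta),(Alpha,Gamma)),Delta).
Delta is sister to the clade containing all other ingroup taxa, so it is the earliest-diverging (most basal) ingroup lineage.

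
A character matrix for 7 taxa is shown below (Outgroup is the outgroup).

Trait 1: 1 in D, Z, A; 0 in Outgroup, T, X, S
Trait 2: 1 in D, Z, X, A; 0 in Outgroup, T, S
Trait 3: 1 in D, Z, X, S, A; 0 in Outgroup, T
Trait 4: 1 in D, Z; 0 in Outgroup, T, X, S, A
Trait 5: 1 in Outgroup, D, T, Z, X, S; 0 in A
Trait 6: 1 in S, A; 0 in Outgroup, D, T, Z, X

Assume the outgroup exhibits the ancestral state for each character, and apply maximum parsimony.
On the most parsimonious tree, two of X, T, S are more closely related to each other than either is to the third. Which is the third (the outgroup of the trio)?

T

Character polarity is set by the outgroup: the derived state is whichever differs from the outgroup's state, so for Trait 5 the derived state is '0', and for the remaining characters it is '1'.
Trait 1 (derived state '1') is shared by A, D, and Z — a synapomorphy uniting that clade.
Trait 2 (derived state '1') is shared by A, D, X, and Z — a synapomorphy uniting that clade.
Only A, D, S, X, and Z show the derived state '1' for Trait 3, supporting them as a clade.
Only D and Z show the derived state '1' for Trait 4, supporting them as a clade.
Trait 5: derived state '0' in A only — an autapomorphy, so it tells us nothing about relationships among taxa.
Trait 6 (state '1') occurs in A and S but conflicts with the nesting implied by the other characters — most parsimoniously interpreted as homoplasy.
Most parsimonious ingroup topology: (((((D,Z),A),X),S),T).
X and S share a more recent common ancestor with each other than either does with T, so T is the least closely related of the three.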